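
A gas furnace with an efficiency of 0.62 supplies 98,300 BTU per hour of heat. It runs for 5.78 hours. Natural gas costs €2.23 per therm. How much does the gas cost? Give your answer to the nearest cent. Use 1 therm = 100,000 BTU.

Heat delivered = 98,300 BTU/h × 5.78 h = 568,174 BTU
Gas input = 568,174 / 0.62 = 916,410 BTU
= 916,410 / 100,000 = 9.164 therm
Cost = 9.164 × €2.23/therm = €20.44

€20.44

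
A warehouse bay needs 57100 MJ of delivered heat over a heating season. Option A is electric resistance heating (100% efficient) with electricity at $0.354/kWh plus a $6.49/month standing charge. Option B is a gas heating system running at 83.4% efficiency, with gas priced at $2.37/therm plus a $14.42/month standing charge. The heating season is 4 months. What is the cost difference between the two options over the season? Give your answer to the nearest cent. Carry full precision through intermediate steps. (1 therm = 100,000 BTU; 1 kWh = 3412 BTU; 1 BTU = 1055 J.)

$4045.61

Heat load = 57100 MJ = 57,100,000,000 J / 1055 = 54,123,223 BTU
Gas: input = 54,123,223 / 0.834 = 64,895,951 BTU = 649 therm → 649 × $2.37 = $1,538.03; + 4 × $14.42 standing = $1,595.71
Electric: 54,123,223 BTU / 3412 = 15,860 kWh → × $0.354 = $5,615.36; + 4 × $6.49 standing = $5,641.32
Difference = |$1,595.71 − $5,641.32| = $4,045.61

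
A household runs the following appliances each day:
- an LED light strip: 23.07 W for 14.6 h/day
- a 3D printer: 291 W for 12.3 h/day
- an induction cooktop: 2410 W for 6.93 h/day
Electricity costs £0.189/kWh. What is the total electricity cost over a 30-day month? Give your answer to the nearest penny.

£116.90

LED light strip: 23.07 W × 14.6 h × 30 d = 10,105 Wh = 10.1 kWh
3D printer: 291 W × 12.3 h × 30 d = 107,379 Wh = 107.4 kWh
induction cooktop: 2410 W × 6.93 h × 30 d = 501,039 Wh = 501 kWh
Total energy = 10.1 + 107.4 + 501 = 618.5 kWh
Cost = 618.5 kWh × £0.189 = £116.90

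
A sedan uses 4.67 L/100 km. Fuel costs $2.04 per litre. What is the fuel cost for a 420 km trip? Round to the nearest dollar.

$40

Fuel = 4.67 L/100 km × 420 km / 100 = 19.61 L
Cost = 19.61 L × $2.04/L = $40.01 ≈ $40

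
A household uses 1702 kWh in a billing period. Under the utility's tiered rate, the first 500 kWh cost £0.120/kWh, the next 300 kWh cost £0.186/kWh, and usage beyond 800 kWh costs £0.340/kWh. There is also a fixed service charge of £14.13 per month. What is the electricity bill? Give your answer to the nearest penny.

£436.61

First 500 kWh × £0.120 = £60.00
Next 300 kWh × £0.186 = £55.80
Remaining 902 kWh × £0.340 = £306.68
Energy charge = £422.48; + service £14.13 = £436.61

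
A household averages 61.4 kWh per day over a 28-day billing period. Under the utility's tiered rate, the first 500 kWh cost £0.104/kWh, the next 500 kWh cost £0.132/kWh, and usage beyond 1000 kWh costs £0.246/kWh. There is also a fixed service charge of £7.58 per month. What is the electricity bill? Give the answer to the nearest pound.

£303

Usage = 61.4 kWh/day × 28 days = 1719.2 kWh
First 500 kWh × £0.104 = £52.00
Next 500 kWh × £0.132 = £66.00
Remaining 719.2 kWh × £0.246 = £176.92
Energy charge = £294.92; + service £7.58 = £302.50 ≈ £303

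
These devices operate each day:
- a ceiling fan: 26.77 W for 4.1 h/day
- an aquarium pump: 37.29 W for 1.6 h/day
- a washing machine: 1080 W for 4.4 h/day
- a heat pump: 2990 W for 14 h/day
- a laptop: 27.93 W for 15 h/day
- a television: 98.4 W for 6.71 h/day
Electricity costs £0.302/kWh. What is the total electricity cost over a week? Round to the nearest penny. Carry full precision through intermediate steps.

£101.18

ceiling fan: 26.77 W × 4.1 h × 7 d = 768 Wh = 0.7683 kWh
aquarium pump: 37.29 W × 1.6 h × 7 d = 418 Wh = 0.4176 kWh
washing machine: 1080 W × 4.4 h × 7 d = 33,264 Wh = 33.26 kWh
heat pump: 2990 W × 14 h × 7 d = 293,020 Wh = 293 kWh
laptop: 27.93 W × 15 h × 7 d = 2,933 Wh = 2.933 kWh
television: 98.4 W × 6.71 h × 7 d = 4,622 Wh = 4.622 kWh
Total energy = 0.7683 + 0.4176 + 33.26 + 293 + 2.933 + 4.622 = 335 kWh
Cost = 335 kWh × £0.302 = £101.18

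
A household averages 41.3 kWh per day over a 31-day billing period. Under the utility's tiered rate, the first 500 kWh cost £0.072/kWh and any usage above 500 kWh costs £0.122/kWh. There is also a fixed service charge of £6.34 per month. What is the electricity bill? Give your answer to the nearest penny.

Usage = 41.3 kWh/day × 31 days = 1280.3 kWh
First 500 kWh × £0.072 = £36.00
Remaining 780.3 kWh × £0.122 = £95.20
Energy charge = £131.20; + service £6.34 = £137.54

£137.54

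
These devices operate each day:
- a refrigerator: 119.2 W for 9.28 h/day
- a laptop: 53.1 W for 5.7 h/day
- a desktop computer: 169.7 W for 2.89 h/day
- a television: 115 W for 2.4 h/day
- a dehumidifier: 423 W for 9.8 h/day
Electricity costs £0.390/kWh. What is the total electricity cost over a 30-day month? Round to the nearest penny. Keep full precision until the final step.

refrigerator: 119.2 W × 9.28 h × 30 d = 33,185 Wh = 33.19 kWh
laptop: 53.1 W × 5.7 h × 30 d = 9,080 Wh = 9.08 kWh
desktop computer: 169.7 W × 2.89 h × 30 d = 14,713 Wh = 14.71 kWh
television: 115 W × 2.4 h × 30 d = 8,280 Wh = 8.28 kWh
dehumidifier: 423 W × 9.8 h × 30 d = 124,362 Wh = 124.4 kWh
Total energy = 33.19 + 9.08 + 14.71 + 8.28 + 124.4 = 189.6 kWh
Cost = 189.6 kWh × £0.390 = £73.95

£73.95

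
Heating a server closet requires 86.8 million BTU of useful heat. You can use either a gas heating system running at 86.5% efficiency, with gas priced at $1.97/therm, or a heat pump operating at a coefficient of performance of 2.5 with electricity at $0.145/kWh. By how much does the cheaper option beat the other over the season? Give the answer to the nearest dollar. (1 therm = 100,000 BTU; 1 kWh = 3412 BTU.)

Heat load = 86.8 × 10⁶ BTU = 86,800,000 BTU
Gas: input = 86,800,000 / 0.865 = 100,346,821 BTU = 1,003 therm → 1,003 × $1.97 = $1,976.83
Heat pump: 86,800,000 BTU / 3412 = 25,440 kWh heat; / 2.5 = 10,180 kWh in → × $0.145 = $1,475.50
Difference = |$1,976.83 − $1,475.50| = $501.33 ≈ $501

$501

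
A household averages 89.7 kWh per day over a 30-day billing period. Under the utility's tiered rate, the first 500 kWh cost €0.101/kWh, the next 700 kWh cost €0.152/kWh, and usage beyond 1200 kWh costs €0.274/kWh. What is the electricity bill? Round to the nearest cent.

€565.43

Usage = 89.7 kWh/day × 30 days = 2691 kWh
First 500 kWh × €0.101 = €50.50
Next 700 kWh × €0.152 = €106.40
Remaining 1491 kWh × €0.274 = €408.53
Total = €565.43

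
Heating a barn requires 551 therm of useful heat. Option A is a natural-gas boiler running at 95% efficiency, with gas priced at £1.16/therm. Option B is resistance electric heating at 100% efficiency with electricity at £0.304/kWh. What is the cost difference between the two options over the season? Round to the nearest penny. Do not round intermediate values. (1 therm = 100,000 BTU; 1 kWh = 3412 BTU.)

£4236.46

Heat load = 551 therm × 100,000 = 55,100,000 BTU
Gas: input = 55,100,000 / 0.95 = 58,000,000 BTU = 580 therm → 580 × £1.16 = £672.80
Electric: 55,100,000 BTU / 3412 = 16,150 kWh → × £0.304 = £4,909.26
Difference = |£672.80 − £4,909.26| = £4,236.46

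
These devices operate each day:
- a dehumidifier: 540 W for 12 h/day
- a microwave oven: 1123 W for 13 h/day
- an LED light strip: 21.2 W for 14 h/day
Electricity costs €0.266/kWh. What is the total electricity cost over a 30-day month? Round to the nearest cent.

dehumidifier: 540 W × 12 h × 30 d = 194,400 Wh = 194.4 kWh
microwave oven: 1123 W × 13 h × 30 d = 437,970 Wh = 438 kWh
LED light strip: 21.2 W × 14 h × 30 d = 8,904 Wh = 8.904 kWh
Total energy = 194.4 + 438 + 8.904 = 641.3 kWh
Cost = 641.3 kWh × €0.266 = €170.58

€170.58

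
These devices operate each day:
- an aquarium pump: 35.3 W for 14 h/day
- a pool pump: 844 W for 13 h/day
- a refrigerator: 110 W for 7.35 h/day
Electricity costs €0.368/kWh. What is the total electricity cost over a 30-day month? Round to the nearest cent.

aquarium pump: 35.3 W × 14 h × 30 d = 14,826 Wh = 14.83 kWh
pool pump: 844 W × 13 h × 30 d = 329,160 Wh = 329.2 kWh
refrigerator: 110 W × 7.35 h × 30 d = 24,255 Wh = 24.25 kWh
Total energy = 14.83 + 329.2 + 24.25 = 368.2 kWh
Cost = 368.2 kWh × €0.368 = €135.51

€135.51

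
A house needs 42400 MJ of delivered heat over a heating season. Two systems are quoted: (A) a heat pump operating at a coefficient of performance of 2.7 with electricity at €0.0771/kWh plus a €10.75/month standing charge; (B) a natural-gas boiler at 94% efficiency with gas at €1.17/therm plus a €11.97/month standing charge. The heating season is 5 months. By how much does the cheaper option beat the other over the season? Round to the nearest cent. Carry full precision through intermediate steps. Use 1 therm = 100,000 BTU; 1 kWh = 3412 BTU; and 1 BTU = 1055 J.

Heat load = 42400 MJ = 42,400,000,000 J / 1055 = 40,189,573 BTU
Gas: input = 40,189,573 / 0.94 = 42,754,865 BTU = 427.5 therm → 427.5 × €1.17 = €500.23; + 5 × €11.97 standing = €560.08
Heat pump: 40,189,573 BTU / 3412 = 11,780 kWh heat; / 2.7 = 4,363 kWh in → × €0.0771 = €336.35; + 5 × €10.75 standing = €390.10
Difference = |€560.08 − €390.10| = €169.98

€169.98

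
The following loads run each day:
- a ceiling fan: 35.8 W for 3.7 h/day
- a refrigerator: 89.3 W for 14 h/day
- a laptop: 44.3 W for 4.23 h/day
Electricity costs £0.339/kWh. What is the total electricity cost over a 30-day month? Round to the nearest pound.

ceiling fan: 35.8 W × 3.7 h × 30 d = 3,974 Wh = 3.974 kWh
refrigerator: 89.3 W × 14 h × 30 d = 37,506 Wh = 37.51 kWh
laptop: 44.3 W × 4.23 h × 30 d = 5,622 Wh = 5.622 kWh
Total energy = 3.974 + 37.51 + 5.622 = 47.1 kWh
Cost = 47.1 kWh × £0.339 = £15.97 ≈ £16

£16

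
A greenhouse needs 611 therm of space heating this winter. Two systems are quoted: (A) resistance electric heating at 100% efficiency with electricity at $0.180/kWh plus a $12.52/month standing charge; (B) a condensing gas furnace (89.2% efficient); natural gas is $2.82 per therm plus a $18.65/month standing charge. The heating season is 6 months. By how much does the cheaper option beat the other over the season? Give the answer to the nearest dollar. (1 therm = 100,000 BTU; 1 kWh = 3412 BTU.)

Heat load = 611 therm × 100,000 = 61,100,000 BTU
Gas: input = 61,100,000 / 0.892 = 68,497,758 BTU = 685 therm → 685 × $2.82 = $1,931.64; + 6 × $18.65 standing = $2,043.54
Electric: 61,100,000 BTU / 3412 = 17,910 kWh → × $0.180 = $3,223.33; + 6 × $12.52 standing = $3,298.45
Difference = |$2,043.54 − $3,298.45| = $1,254.91 ≈ $1255

$1255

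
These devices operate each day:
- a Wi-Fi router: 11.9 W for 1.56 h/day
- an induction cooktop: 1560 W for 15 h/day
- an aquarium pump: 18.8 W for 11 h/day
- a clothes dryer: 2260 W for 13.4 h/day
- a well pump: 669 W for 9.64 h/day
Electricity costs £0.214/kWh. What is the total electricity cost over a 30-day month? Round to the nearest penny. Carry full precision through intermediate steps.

Wi-Fi router: 11.9 W × 1.56 h × 30 d = 557 Wh = 0.5569 kWh
induction cooktop: 1560 W × 15 h × 30 d = 702,000 Wh = 702 kWh
aquarium pump: 18.8 W × 11 h × 30 d = 6,204 Wh = 6.204 kWh
clothes dryer: 2260 W × 13.4 h × 30 d = 908,520 Wh = 908.5 kWh
well pump: 669 W × 9.64 h × 30 d = 193,475 Wh = 193.5 kWh
Total energy = 0.5569 + 702 + 6.204 + 908.5 + 193.5 = 1,811 kWh
Cost = 1,811 kWh × £0.214 = £387.50

£387.50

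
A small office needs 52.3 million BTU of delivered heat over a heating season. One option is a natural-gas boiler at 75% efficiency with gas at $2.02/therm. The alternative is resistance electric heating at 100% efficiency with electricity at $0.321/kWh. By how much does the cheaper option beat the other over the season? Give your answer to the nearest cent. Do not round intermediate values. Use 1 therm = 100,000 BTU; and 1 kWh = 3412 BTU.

Heat load = 52.3 × 10⁶ BTU = 52,300,000 BTU
Gas: input = 52,300,000 / 0.75 = 69,733,333 BTU = 697.3 therm → 697.3 × $2.02 = $1,408.61
Electric: 52,300,000 BTU / 3412 = 15,330 kWh → × $0.321 = $4,920.37
Difference = |$1,408.61 − $4,920.37| = $3,511.76

$3511.76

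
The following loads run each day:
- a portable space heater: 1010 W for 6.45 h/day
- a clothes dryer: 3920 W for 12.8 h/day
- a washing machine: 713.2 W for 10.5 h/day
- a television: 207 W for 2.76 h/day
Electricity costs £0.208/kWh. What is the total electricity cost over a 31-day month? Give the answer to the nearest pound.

£418

portable space heater: 1010 W × 6.45 h × 31 d = 201,950 Wh = 201.9 kWh
clothes dryer: 3920 W × 12.8 h × 31 d = 1,555,456 Wh = 1,555 kWh
washing machine: 713.2 W × 10.5 h × 31 d = 232,147 Wh = 232.1 kWh
television: 207 W × 2.76 h × 31 d = 17,711 Wh = 17.71 kWh
Total energy = 201.9 + 1,555 + 232.1 + 17.71 = 2,007 kWh
Cost = 2,007 kWh × £0.208 = £417.51 ≈ £418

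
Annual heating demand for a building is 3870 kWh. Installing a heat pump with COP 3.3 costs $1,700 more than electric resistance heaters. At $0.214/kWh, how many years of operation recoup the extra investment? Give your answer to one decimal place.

2.9 years

Resistance: 3870 kWh × $0.214 = $828.18/yr
Heat pump: 3870 / 3.3 = 1173 kWh in → × $0.214 = $250.96/yr
Annual savings = $577.22
Payback = $1,700 / $577.22 = 2.95 years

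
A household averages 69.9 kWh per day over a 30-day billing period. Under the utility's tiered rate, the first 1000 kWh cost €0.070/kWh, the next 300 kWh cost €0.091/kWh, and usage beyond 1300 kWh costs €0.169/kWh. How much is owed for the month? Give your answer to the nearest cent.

€231.99

Usage = 69.9 kWh/day × 30 days = 2097 kWh
First 1000 kWh × €0.070 = €70.00
Next 300 kWh × €0.091 = €27.30
Remaining 797 kWh × €0.169 = €134.69
Total = €231.99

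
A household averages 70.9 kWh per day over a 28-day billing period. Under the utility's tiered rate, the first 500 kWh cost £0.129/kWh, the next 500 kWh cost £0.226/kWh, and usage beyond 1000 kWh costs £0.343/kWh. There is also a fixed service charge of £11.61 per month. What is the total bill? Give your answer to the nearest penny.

£527.03

Usage = 70.9 kWh/day × 28 days = 1985.2 kWh
First 500 kWh × £0.129 = £64.50
Next 500 kWh × £0.226 = £113.00
Remaining 985.2 kWh × £0.343 = £337.92
Energy charge = £515.42; + service £11.61 = £527.03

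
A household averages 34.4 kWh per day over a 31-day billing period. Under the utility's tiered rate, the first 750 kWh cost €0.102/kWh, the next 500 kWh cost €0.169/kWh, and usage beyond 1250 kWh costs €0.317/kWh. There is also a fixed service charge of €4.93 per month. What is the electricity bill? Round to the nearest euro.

€135

Usage = 34.4 kWh/day × 31 days = 1066.4 kWh
First 750 kWh × €0.102 = €76.50
Next 316.4 kWh × €0.169 = €53.47
Remaining tier: 0 kWh (not reached)
Energy charge = €129.97; + service €4.93 = €134.90 ≈ €135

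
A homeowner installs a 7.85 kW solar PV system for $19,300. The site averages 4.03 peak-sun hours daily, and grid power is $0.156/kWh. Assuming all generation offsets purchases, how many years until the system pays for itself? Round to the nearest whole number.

Daily generation = 7.85 kW × 4.03 h = 31.64 kWh
Annual generation = 31.64 × 365 = 11547 kWh
Annual savings = 11547 × $0.156 = $1,801.33
Payback = $19,300 / $1,801.33 = 10.7 years

11 years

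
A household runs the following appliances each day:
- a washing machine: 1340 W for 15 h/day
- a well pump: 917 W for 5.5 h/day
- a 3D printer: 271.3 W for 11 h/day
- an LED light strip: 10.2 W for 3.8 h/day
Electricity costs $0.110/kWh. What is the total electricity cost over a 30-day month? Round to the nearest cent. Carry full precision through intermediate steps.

washing machine: 1340 W × 15 h × 30 d = 603,000 Wh = 603 kWh
well pump: 917 W × 5.5 h × 30 d = 151,305 Wh = 151.3 kWh
3D printer: 271.3 W × 11 h × 30 d = 89,529 Wh = 89.53 kWh
LED light strip: 10.2 W × 3.8 h × 30 d = 1,163 Wh = 1.163 kWh
Total energy = 603 + 151.3 + 89.53 + 1.163 = 845 kWh
Cost = 845 kWh × $0.110 = $92.95

$92.95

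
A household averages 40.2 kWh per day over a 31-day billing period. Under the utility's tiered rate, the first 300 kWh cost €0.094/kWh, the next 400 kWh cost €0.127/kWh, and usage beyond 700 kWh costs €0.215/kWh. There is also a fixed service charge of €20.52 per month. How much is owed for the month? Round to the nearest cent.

Usage = 40.2 kWh/day × 31 days = 1246.2 kWh
First 300 kWh × €0.094 = €28.20
Next 400 kWh × €0.127 = €50.80
Remaining 546.2 kWh × €0.215 = €117.43
Energy charge = €196.43; + service €20.52 = €216.95

€216.95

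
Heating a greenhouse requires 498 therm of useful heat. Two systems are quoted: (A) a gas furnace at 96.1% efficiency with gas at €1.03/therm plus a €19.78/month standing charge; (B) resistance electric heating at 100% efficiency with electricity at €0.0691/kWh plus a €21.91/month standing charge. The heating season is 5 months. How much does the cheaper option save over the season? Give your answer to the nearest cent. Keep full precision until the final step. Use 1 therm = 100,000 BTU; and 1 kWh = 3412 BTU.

Heat load = 498 therm × 100,000 = 49,800,000 BTU
Gas: input = 49,800,000 / 0.961 = 51,821,020 BTU = 518.2 therm → 518.2 × €1.03 = €533.76; + 5 × €19.78 standing = €632.66
Electric: 49,800,000 BTU / 3412 = 14,600 kWh → × €0.0691 = €1,008.55; + 5 × €21.91 standing = €1,118.10
Difference = |€632.66 − €1,118.10| = €485.45

€485.45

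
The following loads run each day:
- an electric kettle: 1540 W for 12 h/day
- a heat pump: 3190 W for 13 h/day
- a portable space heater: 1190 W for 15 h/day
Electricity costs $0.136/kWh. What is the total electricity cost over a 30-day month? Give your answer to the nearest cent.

$317.42

electric kettle: 1540 W × 12 h × 30 d = 554,400 Wh = 554.4 kWh
heat pump: 3190 W × 13 h × 30 d = 1,244,100 Wh = 1,244 kWh
portable space heater: 1190 W × 15 h × 30 d = 535,500 Wh = 535.5 kWh
Total energy = 554.4 + 1,244 + 535.5 = 2,334 kWh
Cost = 2,334 kWh × $0.136 = $317.42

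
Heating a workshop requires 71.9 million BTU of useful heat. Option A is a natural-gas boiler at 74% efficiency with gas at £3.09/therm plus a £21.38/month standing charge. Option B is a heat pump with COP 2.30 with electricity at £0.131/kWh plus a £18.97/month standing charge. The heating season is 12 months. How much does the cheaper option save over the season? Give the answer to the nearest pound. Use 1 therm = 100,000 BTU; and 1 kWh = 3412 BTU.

Heat load = 71.9 × 10⁶ BTU = 71,900,000 BTU
Gas: input = 71,900,000 / 0.74 = 97,162,162 BTU = 971.6 therm → 971.6 × £3.09 = £3,002.31; + 12 × £21.38 standing = £3,258.87
Heat pump: 71,900,000 BTU / 3412 = 21,070 kWh heat; / 2.30 = 9,162 kWh in → × £0.131 = £1,200.23; + 12 × £18.97 standing = £1,427.87
Difference = |£3,258.87 − £1,427.87| = £1,831.00

£1831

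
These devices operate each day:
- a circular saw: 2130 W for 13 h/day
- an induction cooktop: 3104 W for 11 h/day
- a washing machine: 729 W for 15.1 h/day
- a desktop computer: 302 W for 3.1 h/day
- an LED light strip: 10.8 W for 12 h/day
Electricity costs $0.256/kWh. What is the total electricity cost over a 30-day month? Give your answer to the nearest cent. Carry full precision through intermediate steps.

circular saw: 2130 W × 13 h × 30 d = 830,700 Wh = 830.7 kWh
induction cooktop: 3104 W × 11 h × 30 d = 1,024,320 Wh = 1,024 kWh
washing machine: 729 W × 15.1 h × 30 d = 330,237 Wh = 330.2 kWh
desktop computer: 302 W × 3.1 h × 30 d = 28,086 Wh = 28.09 kWh
LED light strip: 10.8 W × 12 h × 30 d = 3,888 Wh = 3.888 kWh
Total energy = 830.7 + 1,024 + 330.2 + 28.09 + 3.888 = 2,217 kWh
Cost = 2,217 kWh × $0.256 = $567.61

$567.61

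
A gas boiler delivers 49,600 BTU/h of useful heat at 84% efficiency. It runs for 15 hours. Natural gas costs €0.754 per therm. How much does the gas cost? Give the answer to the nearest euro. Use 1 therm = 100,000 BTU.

Heat delivered = 49,600 BTU/h × 15 h = 744,000 BTU
Gas input = 744,000 / 0.84 = 885,714 BTU
= 885,714 / 100,000 = 8.857 therm
Cost = 8.857 × €0.754/therm = €6.68 ≈ €7

€7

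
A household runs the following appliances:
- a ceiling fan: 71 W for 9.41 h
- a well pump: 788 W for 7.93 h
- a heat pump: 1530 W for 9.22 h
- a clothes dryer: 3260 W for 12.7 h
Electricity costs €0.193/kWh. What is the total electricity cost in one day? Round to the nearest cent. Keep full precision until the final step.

€12.05

ceiling fan: 71 W × 9.41 h = 668 Wh = 0.6681 kWh
well pump: 788 W × 7.93 h = 6,249 Wh = 6.249 kWh
heat pump: 1530 W × 9.22 h = 14,107 Wh = 14.11 kWh
clothes dryer: 3260 W × 12.7 h = 41,402 Wh = 41.4 kWh
Total energy = 0.6681 + 6.249 + 14.11 + 41.4 = 62.43 kWh
Cost = 62.43 kWh × €0.193 = €12.05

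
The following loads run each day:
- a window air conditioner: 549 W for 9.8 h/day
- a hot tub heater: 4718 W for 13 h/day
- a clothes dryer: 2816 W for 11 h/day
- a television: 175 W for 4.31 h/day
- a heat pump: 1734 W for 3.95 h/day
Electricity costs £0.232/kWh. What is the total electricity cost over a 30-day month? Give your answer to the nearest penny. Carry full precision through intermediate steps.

£732.84

window air conditioner: 549 W × 9.8 h × 30 d = 161,406 Wh = 161.4 kWh
hot tub heater: 4718 W × 13 h × 30 d = 1,840,020 Wh = 1,840 kWh
clothes dryer: 2816 W × 11 h × 30 d = 929,280 Wh = 929.3 kWh
television: 175 W × 4.31 h × 30 d = 22,627 Wh = 22.63 kWh
heat pump: 1734 W × 3.95 h × 30 d = 205,479 Wh = 205.5 kWh
Total energy = 161.4 + 1,840 + 929.3 + 22.63 + 205.5 = 3,159 kWh
Cost = 3,159 kWh × £0.232 = £732.84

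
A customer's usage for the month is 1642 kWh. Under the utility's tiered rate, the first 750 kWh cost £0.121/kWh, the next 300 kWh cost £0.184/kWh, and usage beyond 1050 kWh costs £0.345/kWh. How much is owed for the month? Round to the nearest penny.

First 750 kWh × £0.121 = £90.75
Next 300 kWh × £0.184 = £55.20
Remaining 592 kWh × £0.345 = £204.24
Total = £350.19

£350.19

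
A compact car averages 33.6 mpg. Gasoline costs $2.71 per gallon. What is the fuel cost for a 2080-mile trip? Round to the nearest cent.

$167.76

Fuel = 2080 mi / 33.6 mpg = 61.9 gal
Cost = 61.9 gal × $2.71/gal = $167.76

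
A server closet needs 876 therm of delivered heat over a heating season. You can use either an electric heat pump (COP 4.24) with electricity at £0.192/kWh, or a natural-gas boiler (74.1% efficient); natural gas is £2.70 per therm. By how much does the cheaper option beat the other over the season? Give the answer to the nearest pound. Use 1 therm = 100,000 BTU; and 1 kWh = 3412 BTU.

Heat load = 876 therm × 100,000 = 87,600,000 BTU
Gas: input = 87,600,000 / 0.741 = 118,218,623 BTU = 1,182 therm → 1,182 × £2.70 = £3,191.90
Heat pump: 87,600,000 BTU / 3412 = 25,670 kWh heat; / 4.24 = 6,055 kWh in → × £0.192 = £1,162.60
Difference = |£3,191.90 − £1,162.60| = £2,029.30 ≈ £2029

£2029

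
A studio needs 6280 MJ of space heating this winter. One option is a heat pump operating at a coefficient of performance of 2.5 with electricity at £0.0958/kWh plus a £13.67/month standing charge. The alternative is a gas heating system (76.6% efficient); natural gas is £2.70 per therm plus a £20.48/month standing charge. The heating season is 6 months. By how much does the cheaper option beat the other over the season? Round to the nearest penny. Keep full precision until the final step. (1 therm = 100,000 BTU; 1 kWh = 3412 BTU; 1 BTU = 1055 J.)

Heat load = 6280 MJ = 6,280,000,000 J / 1055 = 5,952,607 BTU
Gas: input = 5,952,607 / 0.766 = 7,771,027 BTU = 77.71 therm → 77.71 × £2.70 = £209.82; + 6 × £20.48 standing = £332.70
Heat pump: 5,952,607 BTU / 3412 = 1,745 kWh heat; / 2.5 = 697.8 kWh in → × £0.0958 = £66.85; + 6 × £13.67 standing = £148.87
Difference = |£332.70 − £148.87| = £183.82

£183.82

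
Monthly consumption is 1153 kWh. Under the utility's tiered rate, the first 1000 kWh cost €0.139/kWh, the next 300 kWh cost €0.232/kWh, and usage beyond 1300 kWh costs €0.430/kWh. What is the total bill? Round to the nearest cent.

First 1000 kWh × €0.139 = €139.00
Next 153 kWh × €0.232 = €35.50
Remaining tier: 0 kWh (not reached)
Total = €174.50

€174.50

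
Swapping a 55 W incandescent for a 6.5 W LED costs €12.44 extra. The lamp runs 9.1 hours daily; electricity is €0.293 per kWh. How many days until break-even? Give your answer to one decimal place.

Power saved = 55 − 6.5 = 48.5 W
Daily energy saved = 48.5 W × 9.1 h = 441.3 Wh = 0.44135 kWh
Daily savings = 0.44135 × €0.293 = €0.1293
Payback = €12.44 / €0.1293 per day = 96.2 days

96.2 days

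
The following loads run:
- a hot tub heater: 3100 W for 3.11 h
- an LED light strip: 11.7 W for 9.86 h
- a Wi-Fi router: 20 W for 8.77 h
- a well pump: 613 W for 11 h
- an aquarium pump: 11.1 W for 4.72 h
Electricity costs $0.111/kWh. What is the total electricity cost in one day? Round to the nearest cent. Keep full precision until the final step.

$1.86

hot tub heater: 3100 W × 3.11 h = 9,641 Wh = 9.641 kWh
LED light strip: 11.7 W × 9.86 h = 115 Wh = 0.1154 kWh
Wi-Fi router: 20 W × 8.77 h = 175 Wh = 0.1754 kWh
well pump: 613 W × 11 h = 6,743 Wh = 6.743 kWh
aquarium pump: 11.1 W × 4.72 h = 52 Wh = 0.05239 kWh
Total energy = 9.641 + 0.1154 + 0.1754 + 6.743 + 0.05239 = 16.73 kWh
Cost = 16.73 kWh × $0.111 = $1.86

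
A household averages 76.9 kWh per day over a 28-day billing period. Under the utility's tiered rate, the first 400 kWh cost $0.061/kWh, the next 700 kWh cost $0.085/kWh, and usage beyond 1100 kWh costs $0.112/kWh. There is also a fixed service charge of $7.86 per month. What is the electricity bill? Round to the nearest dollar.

$210

Usage = 76.9 kWh/day × 28 days = 2153.2 kWh
First 400 kWh × $0.061 = $24.40
Next 700 kWh × $0.085 = $59.50
Remaining 1053.2 kWh × $0.112 = $117.96
Energy charge = $201.86; + service $7.86 = $209.72 ≈ $210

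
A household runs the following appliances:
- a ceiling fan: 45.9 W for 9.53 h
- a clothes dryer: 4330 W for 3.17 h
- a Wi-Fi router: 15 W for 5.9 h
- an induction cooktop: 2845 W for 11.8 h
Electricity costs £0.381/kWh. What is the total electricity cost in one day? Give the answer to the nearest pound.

£18

ceiling fan: 45.9 W × 9.53 h = 437 Wh = 0.4374 kWh
clothes dryer: 4330 W × 3.17 h = 13,726 Wh = 13.73 kWh
Wi-Fi router: 15 W × 5.9 h = 88 Wh = 0.0885 kWh
induction cooktop: 2845 W × 11.8 h = 33,571 Wh = 33.57 kWh
Total energy = 0.4374 + 13.73 + 0.0885 + 33.57 = 47.82 kWh
Cost = 47.82 kWh × £0.381 = £18.22 ≈ £18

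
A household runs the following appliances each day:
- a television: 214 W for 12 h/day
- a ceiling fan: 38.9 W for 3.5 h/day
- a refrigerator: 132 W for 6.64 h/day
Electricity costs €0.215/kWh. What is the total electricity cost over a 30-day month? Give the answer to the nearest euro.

€23

television: 214 W × 12 h × 30 d = 77,040 Wh = 77.04 kWh
ceiling fan: 38.9 W × 3.5 h × 30 d = 4,084 Wh = 4.085 kWh
refrigerator: 132 W × 6.64 h × 30 d = 26,294 Wh = 26.29 kWh
Total energy = 77.04 + 4.085 + 26.29 = 107.4 kWh
Cost = 107.4 kWh × €0.215 = €23.10 ≈ €23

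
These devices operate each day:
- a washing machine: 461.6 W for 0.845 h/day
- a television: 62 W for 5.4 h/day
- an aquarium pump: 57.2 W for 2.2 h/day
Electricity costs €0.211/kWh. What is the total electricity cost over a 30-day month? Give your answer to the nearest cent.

€5.38

washing machine: 461.6 W × 0.845 h × 30 d = 11,702 Wh = 11.7 kWh
television: 62 W × 5.4 h × 30 d = 10,044 Wh = 10.04 kWh
aquarium pump: 57.2 W × 2.2 h × 30 d = 3,775 Wh = 3.775 kWh
Total energy = 11.7 + 10.04 + 3.775 = 25.52 kWh
Cost = 25.52 kWh × €0.211 = €5.38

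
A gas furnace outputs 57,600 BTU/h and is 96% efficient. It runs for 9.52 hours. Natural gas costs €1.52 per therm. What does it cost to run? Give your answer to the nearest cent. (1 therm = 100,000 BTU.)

Heat delivered = 57,600 BTU/h × 9.52 h = 548,352 BTU
Gas input = 548,352 / 0.96 = 571,200 BTU
= 571,200 / 100,000 = 5.712 therm
Cost = 5.712 × €1.52/therm = €8.68

€8.68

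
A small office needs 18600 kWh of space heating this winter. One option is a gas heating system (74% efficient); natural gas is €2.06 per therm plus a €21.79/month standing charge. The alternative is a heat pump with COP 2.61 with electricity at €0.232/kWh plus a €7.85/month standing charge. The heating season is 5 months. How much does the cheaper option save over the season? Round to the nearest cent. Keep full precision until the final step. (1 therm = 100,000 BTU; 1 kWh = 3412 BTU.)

Heat load = 18600 kWh × 3412 = 63,463,200 BTU
Gas: input = 63,463,200 / 0.74 = 85,761,081 BTU = 857.6 therm → 857.6 × €2.06 = €1,766.68; + 5 × €21.79 standing = €1,875.63
Heat pump: 63,463,200 BTU / 3412 = 18,600 kWh heat; / 2.61 = 7,126 kWh in → × €0.232 = €1,653.33; + 5 × €7.85 standing = €1,692.58
Difference = |€1,875.63 − €1,692.58| = €183.04

€183.04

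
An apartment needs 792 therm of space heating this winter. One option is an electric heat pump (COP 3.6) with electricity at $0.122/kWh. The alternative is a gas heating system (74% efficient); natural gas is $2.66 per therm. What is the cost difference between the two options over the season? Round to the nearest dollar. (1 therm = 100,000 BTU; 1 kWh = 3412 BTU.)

$2060

Heat load = 792 therm × 100,000 = 79,200,000 BTU
Gas: input = 79,200,000 / 0.74 = 107,027,027 BTU = 1,070 therm → 1,070 × $2.66 = $2,846.92
Heat pump: 79,200,000 BTU / 3412 = 23,210 kWh heat; / 3.6 = 6,448 kWh in → × $0.122 = $786.64
Difference = |$2,846.92 − $786.64| = $2,060.28 ≈ $2060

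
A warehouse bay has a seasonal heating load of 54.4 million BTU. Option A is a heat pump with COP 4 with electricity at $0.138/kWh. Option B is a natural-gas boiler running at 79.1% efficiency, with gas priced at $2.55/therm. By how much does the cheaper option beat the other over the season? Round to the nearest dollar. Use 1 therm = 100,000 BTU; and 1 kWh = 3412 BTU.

$1204

Heat load = 54.4 × 10⁶ BTU = 54,400,000 BTU
Gas: input = 54,400,000 / 0.791 = 68,773,704 BTU = 687.7 therm → 687.7 × $2.55 = $1,753.73
Heat pump: 54,400,000 BTU / 3412 = 15,940 kWh heat; / 4 = 3,986 kWh in → × $0.138 = $550.06
Difference = |$1,753.73 − $550.06| = $1,203.67 ≈ $1204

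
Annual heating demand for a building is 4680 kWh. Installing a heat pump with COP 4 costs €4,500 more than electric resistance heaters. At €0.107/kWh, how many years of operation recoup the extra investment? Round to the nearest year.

12 years

Resistance: 4680 kWh × €0.107 = €500.76/yr
Heat pump: 4680 / 4 = 1170 kWh in → × €0.107 = €125.19/yr
Annual savings = €375.57
Payback = €4,500 / €375.57 = 12 years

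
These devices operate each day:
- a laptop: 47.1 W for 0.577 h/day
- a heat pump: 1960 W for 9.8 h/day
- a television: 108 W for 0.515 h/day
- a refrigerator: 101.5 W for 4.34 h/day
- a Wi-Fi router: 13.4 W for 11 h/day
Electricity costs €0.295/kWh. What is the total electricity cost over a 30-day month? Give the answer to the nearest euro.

laptop: 47.1 W × 0.577 h × 30 d = 815 Wh = 0.8153 kWh
heat pump: 1960 W × 9.8 h × 30 d = 576,240 Wh = 576.2 kWh
television: 108 W × 0.515 h × 30 d = 1,669 Wh = 1.669 kWh
refrigerator: 101.5 W × 4.34 h × 30 d = 13,215 Wh = 13.22 kWh
Wi-Fi router: 13.4 W × 11 h × 30 d = 4,422 Wh = 4.422 kWh
Total energy = 0.8153 + 576.2 + 1.669 + 13.22 + 4.422 = 596.4 kWh
Cost = 596.4 kWh × €0.295 = €175.93 ≈ €176

€176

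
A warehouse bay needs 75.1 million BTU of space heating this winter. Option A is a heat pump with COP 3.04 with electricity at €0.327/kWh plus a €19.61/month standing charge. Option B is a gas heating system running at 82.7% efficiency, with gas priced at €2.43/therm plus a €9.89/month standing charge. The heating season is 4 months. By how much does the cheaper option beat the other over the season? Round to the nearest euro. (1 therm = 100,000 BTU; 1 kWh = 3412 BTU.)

€200

Heat load = 75.1 × 10⁶ BTU = 75,100,000 BTU
Gas: input = 75,100,000 / 0.827 = 90,810,157 BTU = 908.1 therm → 908.1 × €2.43 = €2,206.69; + 4 × €9.89 standing = €2,246.25
Heat pump: 75,100,000 BTU / 3412 = 22,010 kWh heat; / 3.04 = 7,240 kWh in → × €0.327 = €2,367.58; + 4 × €19.61 standing = €2,446.02
Difference = |€2,246.25 − €2,446.02| = €199.78 ≈ €200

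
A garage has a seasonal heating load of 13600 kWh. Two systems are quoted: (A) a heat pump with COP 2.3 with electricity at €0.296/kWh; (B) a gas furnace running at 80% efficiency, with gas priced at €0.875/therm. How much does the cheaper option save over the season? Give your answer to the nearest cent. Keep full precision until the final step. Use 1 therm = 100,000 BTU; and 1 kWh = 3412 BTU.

Heat load = 13600 kWh × 3412 = 46,403,200 BTU
Gas: input = 46,403,200 / 0.80 = 58,004,000 BTU = 580 therm → 580 × €0.875 = €507.53
Heat pump: 46,403,200 BTU / 3412 = 13,600 kWh heat; / 2.3 = 5,913 kWh in → × €0.296 = €1,750.26
Difference = |€507.53 − €1,750.26| = €1,242.73

€1242.73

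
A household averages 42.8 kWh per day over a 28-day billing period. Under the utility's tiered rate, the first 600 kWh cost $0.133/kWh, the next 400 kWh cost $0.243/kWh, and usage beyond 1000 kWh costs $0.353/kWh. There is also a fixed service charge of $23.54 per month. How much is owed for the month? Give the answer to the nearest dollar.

Usage = 42.8 kWh/day × 28 days = 1198.4 kWh
First 600 kWh × $0.133 = $79.80
Next 400 kWh × $0.243 = $97.20
Remaining 198.4 kWh × $0.353 = $70.04
Energy charge = $247.04; + service $23.54 = $270.58 ≈ $271

$271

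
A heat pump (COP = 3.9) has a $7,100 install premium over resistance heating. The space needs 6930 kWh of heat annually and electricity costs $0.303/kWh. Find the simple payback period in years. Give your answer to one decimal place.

Resistance: 6930 kWh × $0.303 = $2,099.79/yr
Heat pump: 6930 / 3.9 = 1777 kWh in → × $0.303 = $538.41/yr
Annual savings = $1,561.38
Payback = $7,100 / $1,561.38 = 4.55 years

4.5 years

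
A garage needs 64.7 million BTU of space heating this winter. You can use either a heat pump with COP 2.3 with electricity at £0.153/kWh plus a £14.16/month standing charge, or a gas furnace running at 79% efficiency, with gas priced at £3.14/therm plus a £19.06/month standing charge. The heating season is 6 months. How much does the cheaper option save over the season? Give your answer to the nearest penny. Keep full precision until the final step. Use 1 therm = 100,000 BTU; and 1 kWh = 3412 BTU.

£1339.60

Heat load = 64.7 × 10⁶ BTU = 64,700,000 BTU
Gas: input = 64,700,000 / 0.79 = 81,898,734 BTU = 819 therm → 819 × £3.14 = £2,571.62; + 6 × £19.06 standing = £2,685.98
Heat pump: 64,700,000 BTU / 3412 = 18,960 kWh heat; / 2.3 = 8,245 kWh in → × £0.153 = £1,261.42; + 6 × £14.16 standing = £1,346.38
Difference = |£2,685.98 − £1,346.38| = £1,339.60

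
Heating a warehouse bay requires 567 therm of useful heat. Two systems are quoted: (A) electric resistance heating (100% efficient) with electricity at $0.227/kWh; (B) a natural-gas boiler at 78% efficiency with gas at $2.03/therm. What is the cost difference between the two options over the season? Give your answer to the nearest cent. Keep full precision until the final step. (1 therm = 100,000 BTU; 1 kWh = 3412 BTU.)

$2296.59

Heat load = 567 therm × 100,000 = 56,700,000 BTU
Gas: input = 56,700,000 / 0.780 = 72,692,308 BTU = 726.9 therm → 726.9 × $2.03 = $1,475.65
Electric: 56,700,000 BTU / 3412 = 16,620 kWh → × $0.227 = $3,772.25
Difference = |$1,475.65 − $3,772.25| = $2,296.59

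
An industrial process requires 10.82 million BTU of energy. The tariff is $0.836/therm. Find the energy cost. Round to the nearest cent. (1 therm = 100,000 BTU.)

$90.46

10.82 million BTU × (10 therm/million BTU) = 108.2 therm
Cost = 108.2 therm × $0.836/therm = $90.46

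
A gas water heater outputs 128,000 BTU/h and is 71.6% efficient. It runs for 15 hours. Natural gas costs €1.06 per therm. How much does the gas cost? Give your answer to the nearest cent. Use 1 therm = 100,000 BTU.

€28.42

Heat delivered = 128,000 BTU/h × 15 h = 1,920,000 BTU
Gas input = 1,920,000 / 0.716 = 2,681,564 BTU
= 2,681,564 / 100,000 = 26.82 therm
Cost = 26.82 × €1.06/therm = €28.42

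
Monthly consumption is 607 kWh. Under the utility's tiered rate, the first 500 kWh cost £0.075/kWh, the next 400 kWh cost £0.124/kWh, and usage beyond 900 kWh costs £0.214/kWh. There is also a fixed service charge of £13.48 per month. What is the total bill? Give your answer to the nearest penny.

£64.25

First 500 kWh × £0.075 = £37.50
Next 107 kWh × £0.124 = £13.27
Remaining tier: 0 kWh (not reached)
Energy charge = £50.77; + service £13.48 = £64.25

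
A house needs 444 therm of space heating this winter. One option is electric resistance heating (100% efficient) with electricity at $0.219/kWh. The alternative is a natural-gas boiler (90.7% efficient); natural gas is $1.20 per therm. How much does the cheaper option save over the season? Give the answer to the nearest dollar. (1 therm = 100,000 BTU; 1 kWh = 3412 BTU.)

Heat load = 444 therm × 100,000 = 44,400,000 BTU
Gas: input = 44,400,000 / 0.907 = 48,952,591 BTU = 489.5 therm → 489.5 × $1.20 = $587.43
Electric: 44,400,000 BTU / 3412 = 13,010 kWh → × $0.219 = $2,849.82
Difference = |$587.43 − $2,849.82| = $2,262.39 ≈ $2262

$2262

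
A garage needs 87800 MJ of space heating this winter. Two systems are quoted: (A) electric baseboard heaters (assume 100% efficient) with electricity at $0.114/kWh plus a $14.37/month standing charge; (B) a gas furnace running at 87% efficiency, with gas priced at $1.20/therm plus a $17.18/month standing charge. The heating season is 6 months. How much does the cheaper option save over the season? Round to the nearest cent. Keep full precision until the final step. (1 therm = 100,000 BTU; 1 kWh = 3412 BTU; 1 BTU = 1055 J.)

Heat load = 87800 MJ = 87,800,000,000 J / 1055 = 83,222,749 BTU
Gas: input = 83,222,749 / 0.87 = 95,658,332 BTU = 956.6 therm → 956.6 × $1.20 = $1,147.90; + 6 × $17.18 standing = $1,250.98
Electric: 83,222,749 BTU / 3412 = 24,390 kWh → × $0.114 = $2,780.60; + 6 × $14.37 standing = $2,866.82
Difference = |$1,250.98 − $2,866.82| = $1,615.84

$1615.84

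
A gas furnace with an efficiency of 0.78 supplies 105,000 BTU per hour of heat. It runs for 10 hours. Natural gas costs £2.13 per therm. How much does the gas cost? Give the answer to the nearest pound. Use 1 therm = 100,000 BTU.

£29

Heat delivered = 105,000 BTU/h × 10 h = 1,050,000 BTU
Gas input = 1,050,000 / 0.78 = 1,346,154 BTU
= 1,346,154 / 100,000 = 13.46 therm
Cost = 13.46 × £2.13/therm = £28.67 ≈ £29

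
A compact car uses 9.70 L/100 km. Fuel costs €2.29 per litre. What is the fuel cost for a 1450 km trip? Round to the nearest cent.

Fuel = 9.70 L/100 km × 1450 km / 100 = 140.6 L
Cost = 140.6 L × €2.29/L = €322.09

€322.09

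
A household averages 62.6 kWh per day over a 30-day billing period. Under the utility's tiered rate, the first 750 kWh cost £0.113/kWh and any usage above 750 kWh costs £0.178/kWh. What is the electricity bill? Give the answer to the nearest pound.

£286

Usage = 62.6 kWh/day × 30 days = 1878 kWh
First 750 kWh × £0.113 = £84.75
Remaining 1128 kWh × £0.178 = £200.78
Total = £285.53 ≈ £286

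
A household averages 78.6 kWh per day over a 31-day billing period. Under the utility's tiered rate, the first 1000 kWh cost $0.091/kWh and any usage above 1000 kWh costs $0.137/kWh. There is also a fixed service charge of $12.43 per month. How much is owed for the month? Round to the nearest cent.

$300.24

Usage = 78.6 kWh/day × 31 days = 2436.6 kWh
First 1000 kWh × $0.091 = $91.00
Remaining 1436.6 kWh × $0.137 = $196.81
Energy charge = $287.81; + service $12.43 = $300.24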